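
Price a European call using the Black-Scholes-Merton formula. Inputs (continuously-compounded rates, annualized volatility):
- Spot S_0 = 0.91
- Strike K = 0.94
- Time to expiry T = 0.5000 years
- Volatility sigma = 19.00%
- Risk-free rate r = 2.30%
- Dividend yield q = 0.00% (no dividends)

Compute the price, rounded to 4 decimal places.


Answer: Price = 0.0402

Derivation:
d1 = (ln(S/K) + (r - q + 0.5*sigma^2) * T) / (sigma * sqrt(T)) = -0.08865091
d2 = d1 - sigma * sqrt(T) = -0.22300120
exp(-rT) = 0.98856587; exp(-qT) = 1.00000000
C = S_0 * exp(-qT) * N(d1) - K * exp(-rT) * N(d2)
N(d1) = 0.46467967; N(d2) = 0.41176729
C = 0.9100 * 1.00000000 * 0.46467967 - 0.9400 * 0.98856587 * 0.41176729 = 0.0402


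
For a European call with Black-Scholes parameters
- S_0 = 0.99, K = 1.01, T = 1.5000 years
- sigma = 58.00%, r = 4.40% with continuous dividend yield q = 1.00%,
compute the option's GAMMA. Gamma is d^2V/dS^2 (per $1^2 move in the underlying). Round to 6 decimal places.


Answer: Gamma = 0.516118

Derivation:
d1 = 0.3988154086; d2 = -0.3115366168
phi(d1) = 0.3684444230; exp(-qT) = 0.9851119396; exp(-rT) = 0.9361308643
Gamma = exp(-qT) * phi(d1) / (S * sigma * sqrt(T)) = 0.9851119396 * 0.3684444230 / (0.9900 * 0.5800 * 1.2247448714) = 0.516118


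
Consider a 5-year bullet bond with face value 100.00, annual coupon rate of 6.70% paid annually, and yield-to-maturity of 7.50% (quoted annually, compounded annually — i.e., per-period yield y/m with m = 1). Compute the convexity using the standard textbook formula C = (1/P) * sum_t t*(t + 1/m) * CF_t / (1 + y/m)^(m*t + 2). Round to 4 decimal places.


Answer: Convexity = 21.8382

Derivation:
Coupon per period c = face * coupon_rate / m = 6.700000
Periods per year m = 1; per-period yield y/m = 0.075000
Number of cashflows N = 5
Cashflows (t years, CF_t, discount factor 1/(1+y/m)^(m*t), PV):
  t = 1.0000: CF_t = 6.700000, DF = 0.930233, PV = 6.232558
  t = 2.0000: CF_t = 6.700000, DF = 0.865333, PV = 5.797729
  t = 3.0000: CF_t = 6.700000, DF = 0.804961, PV = 5.393236
  t = 4.0000: CF_t = 6.700000, DF = 0.748801, PV = 5.016964
  t = 5.0000: CF_t = 106.700000, DF = 0.696559, PV = 74.322806
Price P = sum_t PV_t = 96.763292
Convexity numerator sum_t t*(t + 1/m) * CF_t / (1+y/m)^(m*t + 2):
  t = 1.0000: term = 10.786472
  t = 2.0000: term = 30.101781
  t = 3.0000: term = 56.003314
  t = 4.0000: term = 86.826843
  t = 5.0000: term = 1929.418438
Convexity = (1/P) * sum = 2113.136848 / 96.763292 = 21.838207


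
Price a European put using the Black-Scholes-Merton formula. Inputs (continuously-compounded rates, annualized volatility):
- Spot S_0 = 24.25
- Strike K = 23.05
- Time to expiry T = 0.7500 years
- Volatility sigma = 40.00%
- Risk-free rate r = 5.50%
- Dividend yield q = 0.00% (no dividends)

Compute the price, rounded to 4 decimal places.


d1 = (ln(S/K) + (r - q + 0.5*sigma^2) * T) / (sigma * sqrt(T)) = 0.43878865
d2 = d1 - sigma * sqrt(T) = 0.09237849
exp(-rT) = 0.95958920; exp(-qT) = 1.00000000
P = K * exp(-rT) * N(-d2) - S_0 * exp(-qT) * N(-d1)
N(-d1) = 0.33040734; N(-d2) = 0.46319866
P = 23.0500 * 0.95958920 * 0.46319866 - 24.2500 * 1.00000000 * 0.33040734 = 2.2329

Answer: Price = 2.2329


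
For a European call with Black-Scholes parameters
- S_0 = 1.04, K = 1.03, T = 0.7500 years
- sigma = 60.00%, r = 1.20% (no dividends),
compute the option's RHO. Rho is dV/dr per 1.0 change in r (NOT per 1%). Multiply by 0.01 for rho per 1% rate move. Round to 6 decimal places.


Answer: Rho = 0.314975

Derivation:
d1 = 0.2957224854; d2 = -0.2238927568
phi(d1) = 0.3818740536; exp(-qT) = 1.0000000000; exp(-rT) = 0.9910403788
N(d2) = 0.4114203759
Rho = K*T*exp(-rT)*N(d2) = 1.0300 * 0.7500 * 0.9910403788 * 0.4114203759 = 0.314975


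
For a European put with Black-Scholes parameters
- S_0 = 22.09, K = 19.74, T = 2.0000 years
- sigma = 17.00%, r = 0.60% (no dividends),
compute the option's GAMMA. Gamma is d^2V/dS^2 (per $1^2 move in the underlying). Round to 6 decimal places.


d1 = 0.6379683069; d2 = 0.3975520013
phi(d1) = 0.3254845404; exp(-qT) = 1.0000000000; exp(-rT) = 0.9880717129
Gamma = exp(-qT) * phi(d1) / (S * sigma * sqrt(T)) = 1.0000000000 * 0.3254845404 / (22.0900 * 0.1700 * 1.4142135624) = 0.061287

Answer: Gamma = 0.061287


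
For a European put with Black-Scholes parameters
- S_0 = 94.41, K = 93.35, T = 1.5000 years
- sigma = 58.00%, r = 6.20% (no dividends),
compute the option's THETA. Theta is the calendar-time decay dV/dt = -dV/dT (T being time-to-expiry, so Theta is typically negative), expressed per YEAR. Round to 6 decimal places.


Answer: Theta = -4.790415

Derivation:
d1 = 0.5019921349; d2 = -0.2083598905
phi(d1) = 0.3517141226; exp(-qT) = 1.0000000000; exp(-rT) = 0.9111935003
Theta = -S*exp(-qT)*phi(d1)*sigma/(2*sqrt(T)) + r*K*exp(-rT)*N(-d2) - q*S*exp(-qT)*N(-d1)
N(-d1) = 0.3078365268; N(-d2) = 0.5825260141; sqrt(T) = 1.2247448714
Term 1 = -94.4100 * 1.0000000000 * 0.3517141226 * 0.5800 / (2 * 1.2247448714) = -7.8624912144
Term 2 = 0.0620 * 93.3500 * 0.9111935003 * 0.5825260141 = 3.0720759581
Term 3 = 0 (no dividend yield, q = 0)
Theta = -7.8624912144 + (3.0720759581) + (0.0000000000) = -4.790415


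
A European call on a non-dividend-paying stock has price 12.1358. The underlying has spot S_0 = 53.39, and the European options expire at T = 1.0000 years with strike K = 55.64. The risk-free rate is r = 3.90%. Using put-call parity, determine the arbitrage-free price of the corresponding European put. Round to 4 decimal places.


Answer: Put price = 12.2576

Derivation:
Put-call parity: C - P = S_0 * exp(-qT) - K * exp(-rT).
S_0 * exp(-qT) = 53.3900 * 1.00000000 = 53.39000000
K * exp(-rT) = 55.6400 * 0.96175071 = 53.51180946
P = C - S*exp(-qT) + K*exp(-rT)
P = 12.1358 - 53.39000000 + 53.51180946 = 12.2576


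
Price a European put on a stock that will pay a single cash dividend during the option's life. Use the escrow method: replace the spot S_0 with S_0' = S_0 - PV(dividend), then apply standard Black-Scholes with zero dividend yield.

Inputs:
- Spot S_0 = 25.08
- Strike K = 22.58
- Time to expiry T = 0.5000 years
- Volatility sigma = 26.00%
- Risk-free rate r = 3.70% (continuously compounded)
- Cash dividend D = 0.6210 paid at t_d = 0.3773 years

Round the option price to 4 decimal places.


PV(D) = D * exp(-r * t_d) = 0.6210 * 0.98613689 = 0.61239101
S_0' = S_0 - PV(D) = 25.0800 - 0.61239101 = 24.46760899
d1 = (ln(S_0'/K) + (r + sigma^2/2)*T) / (sigma*sqrt(T)) = 0.62924672
d2 = d1 - sigma*sqrt(T) = 0.44539896
exp(-rT) = 0.98167007
N(-d1) = 0.26459377; N(-d2) = 0.32801573
P = K * exp(-rT) * N(-d2) - S_0' * N(-d1) = 22.5800 * 0.98167007 * 0.32801573 - 24.46760899 * 0.26459377 = 0.7969

Answer: Price = 0.7969


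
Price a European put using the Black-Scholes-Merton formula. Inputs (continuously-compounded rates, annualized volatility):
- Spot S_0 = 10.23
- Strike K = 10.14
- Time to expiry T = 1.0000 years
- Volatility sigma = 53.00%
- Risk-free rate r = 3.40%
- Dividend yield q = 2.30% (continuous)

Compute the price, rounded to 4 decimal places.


Answer: Price = 1.9721

Derivation:
d1 = (ln(S/K) + (r - q + 0.5*sigma^2) * T) / (sigma * sqrt(T)) = 0.30242751
d2 = d1 - sigma * sqrt(T) = -0.22757249
exp(-rT) = 0.96657150; exp(-qT) = 0.97726248
P = K * exp(-rT) * N(-d2) - S_0 * exp(-qT) * N(-d1)
N(-d1) = 0.38116309; N(-d2) = 0.59001069
P = 10.1400 * 0.96657150 * 0.59001069 - 10.2300 * 0.97726248 * 0.38116309 = 1.9721


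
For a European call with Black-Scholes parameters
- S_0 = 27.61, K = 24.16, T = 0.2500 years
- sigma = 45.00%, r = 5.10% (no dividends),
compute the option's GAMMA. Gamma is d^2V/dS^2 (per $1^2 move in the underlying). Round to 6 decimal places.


Answer: Gamma = 0.048022

Derivation:
d1 = 0.7624095683; d2 = 0.5374095683
phi(d1) = 0.2983247239; exp(-qT) = 1.0000000000; exp(-rT) = 0.9873309369
Gamma = exp(-qT) * phi(d1) / (S * sigma * sqrt(T)) = 1.0000000000 * 0.2983247239 / (27.6100 * 0.4500 * 0.5000000000) = 0.048022


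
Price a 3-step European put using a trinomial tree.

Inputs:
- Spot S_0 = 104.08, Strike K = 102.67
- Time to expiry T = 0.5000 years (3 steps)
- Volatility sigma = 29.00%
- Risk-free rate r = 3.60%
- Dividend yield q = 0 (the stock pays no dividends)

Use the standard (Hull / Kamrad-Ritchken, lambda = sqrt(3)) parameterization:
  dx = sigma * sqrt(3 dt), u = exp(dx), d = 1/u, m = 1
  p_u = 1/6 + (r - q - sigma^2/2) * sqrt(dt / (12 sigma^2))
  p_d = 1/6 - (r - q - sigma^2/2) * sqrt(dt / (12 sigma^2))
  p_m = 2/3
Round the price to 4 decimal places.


Answer: Price = V(0,0) = 6.3177

Derivation:
dt = T/N = 0.166667; dx = sigma*sqrt(3*dt) = 0.205061
u = exp(dx) = 1.227600; d = 1/u = 0.814598
p_u = 0.164208, p_m = 0.666667, p_d = 0.169125
Discount per step: exp(-r*dt) = 0.994018
Stock lattice S(k, j) with j the centered position index:
  k=0: S(0,+0) = 104.0800
  k=1: S(1,-1) = 84.7833; S(1,+0) = 104.0800; S(1,+1) = 127.7686
  k=2: S(2,-2) = 69.0643; S(2,-1) = 84.7833; S(2,+0) = 104.0800; S(2,+1) = 127.7686; S(2,+2) = 156.8487
  k=3: S(3,-3) = 56.2596; S(3,-2) = 69.0643; S(3,-1) = 84.7833; S(3,+0) = 104.0800; S(3,+1) = 127.7686; S(3,+2) = 156.8487; S(3,+3) = 192.5475
Terminal payoffs V(N, j) = max(K - S_T, 0):
  V(3,-3) = 46.410386; V(3,-2) = 33.605704; V(3,-1) = 17.886676; V(3,+0) = 0.000000; V(3,+1) = 0.000000; V(3,+2) = 0.000000; V(3,+3) = 0.000000
Backward induction: V(k, j) = exp(-r*dt) * [p_u * V(k+1, j+1) + p_m * V(k+1, j) + p_d * V(k+1, j-1)]
  V(2,-2) = exp(-r*dt) * [p_u*17.886676 + p_m*33.605704 + p_d*46.410386] = 32.991564
  V(2,-1) = exp(-r*dt) * [p_u*0.000000 + p_m*17.886676 + p_d*33.605704] = 17.502693
  V(2,+0) = exp(-r*dt) * [p_u*0.000000 + p_m*0.000000 + p_d*17.886676] = 3.006993
  V(2,+1) = exp(-r*dt) * [p_u*0.000000 + p_m*0.000000 + p_d*0.000000] = 0.000000
  V(2,+2) = exp(-r*dt) * [p_u*0.000000 + p_m*0.000000 + p_d*0.000000] = 0.000000
  V(1,-1) = exp(-r*dt) * [p_u*3.006993 + p_m*17.502693 + p_d*32.991564] = 17.635809
  V(1,+0) = exp(-r*dt) * [p_u*0.000000 + p_m*3.006993 + p_d*17.502693] = 4.935110
  V(1,+1) = exp(-r*dt) * [p_u*0.000000 + p_m*0.000000 + p_d*3.006993] = 0.505516
  V(0,+0) = exp(-r*dt) * [p_u*0.505516 + p_m*4.935110 + p_d*17.635809] = 6.317724


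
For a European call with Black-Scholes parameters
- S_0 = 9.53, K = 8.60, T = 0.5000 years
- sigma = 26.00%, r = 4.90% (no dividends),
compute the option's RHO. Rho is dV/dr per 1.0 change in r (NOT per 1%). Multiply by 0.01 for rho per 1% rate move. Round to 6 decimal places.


Answer: Rho = 3.044984

Derivation:
d1 = 0.7837055614; d2 = 0.5998577983
phi(d1) = 0.2934536022; exp(-qT) = 1.0000000000; exp(-rT) = 0.9757976889
N(d2) = 0.7256994951
Rho = K*T*exp(-rT)*N(d2) = 8.6000 * 0.5000 * 0.9757976889 * 0.7256994951 = 3.044984


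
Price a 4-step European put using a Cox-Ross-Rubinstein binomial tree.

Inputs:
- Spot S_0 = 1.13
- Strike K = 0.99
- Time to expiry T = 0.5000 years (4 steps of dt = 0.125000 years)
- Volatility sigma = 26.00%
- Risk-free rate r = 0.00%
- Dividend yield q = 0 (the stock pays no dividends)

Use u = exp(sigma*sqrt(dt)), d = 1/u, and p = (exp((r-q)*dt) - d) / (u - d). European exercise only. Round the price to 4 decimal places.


Answer: Price = V(0,0) = 0.0291

Derivation:
dt = T/N = 0.125000
u = exp(sigma*sqrt(dt)) = 1.096281; d = 1/u = 0.912175
p = (exp((r-q)*dt) - d) / (u - d) = 0.477035
Discount per step: exp(-r*dt) = 1.000000
Stock lattice S(k, i) with i counting down-moves:
  k=0: S(0,0) = 1.1300
  k=1: S(1,0) = 1.2388; S(1,1) = 1.0308
  k=2: S(2,0) = 1.3581; S(2,1) = 1.1300; S(2,2) = 0.9402
  k=3: S(3,0) = 1.4888; S(3,1) = 1.2388; S(3,2) = 1.0308; S(3,3) = 0.8577
  k=4: S(4,0) = 1.6322; S(4,1) = 1.3581; S(4,2) = 1.1300; S(4,3) = 0.9402; S(4,4) = 0.7823
Terminal payoffs V(N, i) = max(K - S_T, 0):
  V(4,0) = 0.000000; V(4,1) = 0.000000; V(4,2) = 0.000000; V(4,3) = 0.049769; V(4,4) = 0.207669
Backward induction: V(k, i) = exp(-r*dt) * [p * V(k+1, i) + (1-p) * V(k+1, i+1)].
  V(3,0) = exp(-r*dt) * [p*0.000000 + (1-p)*0.000000] = 0.000000
  V(3,1) = exp(-r*dt) * [p*0.000000 + (1-p)*0.000000] = 0.000000
  V(3,2) = exp(-r*dt) * [p*0.000000 + (1-p)*0.049769] = 0.026028
  V(3,3) = exp(-r*dt) * [p*0.049769 + (1-p)*0.207669] = 0.132346
  V(2,0) = exp(-r*dt) * [p*0.000000 + (1-p)*0.000000] = 0.000000
  V(2,1) = exp(-r*dt) * [p*0.000000 + (1-p)*0.026028] = 0.013612
  V(2,2) = exp(-r*dt) * [p*0.026028 + (1-p)*0.132346] = 0.081628
  V(1,0) = exp(-r*dt) * [p*0.000000 + (1-p)*0.013612] = 0.007118
  V(1,1) = exp(-r*dt) * [p*0.013612 + (1-p)*0.081628] = 0.049182
  V(0,0) = exp(-r*dt) * [p*0.007118 + (1-p)*0.049182] = 0.029116


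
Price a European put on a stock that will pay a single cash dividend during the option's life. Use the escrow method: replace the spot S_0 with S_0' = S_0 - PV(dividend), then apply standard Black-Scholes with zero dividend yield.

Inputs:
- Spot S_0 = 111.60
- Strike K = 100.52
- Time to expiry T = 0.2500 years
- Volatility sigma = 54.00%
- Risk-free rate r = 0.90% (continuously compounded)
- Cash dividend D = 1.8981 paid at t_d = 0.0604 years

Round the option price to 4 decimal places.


PV(D) = D * exp(-r * t_d) = 1.8981 * 0.99945655 = 1.89706847
S_0' = S_0 - PV(D) = 111.6000 - 1.89706847 = 109.70293153
d1 = (ln(S_0'/K) + (r + sigma^2/2)*T) / (sigma*sqrt(T)) = 0.46710881
d2 = d1 - sigma*sqrt(T) = 0.19710881
exp(-rT) = 0.99775253
N(-d1) = 0.32021102; N(-d2) = 0.42187120
P = K * exp(-rT) * N(-d2) - S_0' * N(-d1) = 100.5200 * 0.99775253 * 0.42187120 - 109.70293153 * 0.32021102 = 7.1831

Answer: Price = 7.1831


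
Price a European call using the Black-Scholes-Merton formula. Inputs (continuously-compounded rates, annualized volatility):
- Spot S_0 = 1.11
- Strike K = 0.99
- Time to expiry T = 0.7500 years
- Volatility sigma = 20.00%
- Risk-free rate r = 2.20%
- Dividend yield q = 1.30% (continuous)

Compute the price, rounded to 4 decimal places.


d1 = (ln(S/K) + (r - q + 0.5*sigma^2) * T) / (sigma * sqrt(T)) = 0.78612215
d2 = d1 - sigma * sqrt(T) = 0.61291707
exp(-rT) = 0.98363538; exp(-qT) = 0.99029738
C = S_0 * exp(-qT) * N(d1) - K * exp(-rT) * N(d2)
N(d1) = 0.78410204; N(d2) = 0.73003441
C = 1.1100 * 0.99029738 * 0.78410204 - 0.9900 * 0.98363538 * 0.73003441 = 0.1510

Answer: Price = 0.1510


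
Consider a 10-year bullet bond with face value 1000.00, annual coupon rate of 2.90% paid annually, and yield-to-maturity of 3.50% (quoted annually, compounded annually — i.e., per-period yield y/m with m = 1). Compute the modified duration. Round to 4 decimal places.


Coupon per period c = face * coupon_rate / m = 29.000000
Periods per year m = 1; per-period yield y/m = 0.035000
Number of cashflows N = 10
Cashflows (t years, CF_t, discount factor 1/(1+y/m)^(m*t), PV):
  t = 1.0000: CF_t = 29.000000, DF = 0.966184, PV = 28.019324
  t = 2.0000: CF_t = 29.000000, DF = 0.933511, PV = 27.071810
  t = 3.0000: CF_t = 29.000000, DF = 0.901943, PV = 26.156338
  t = 4.0000: CF_t = 29.000000, DF = 0.871442, PV = 25.271825
  t = 5.0000: CF_t = 29.000000, DF = 0.841973, PV = 24.417222
  t = 6.0000: CF_t = 29.000000, DF = 0.813501, PV = 23.591519
  t = 7.0000: CF_t = 29.000000, DF = 0.785991, PV = 22.793738
  t = 8.0000: CF_t = 29.000000, DF = 0.759412, PV = 22.022935
  t = 9.0000: CF_t = 29.000000, DF = 0.733731, PV = 21.278198
  t = 10.0000: CF_t = 1029.000000, DF = 0.708919, PV = 729.477459
Price P = sum_t PV_t = 950.100368
First compute Macaulay numerator sum_t t * PV_t:
  t * PV_t at t = 1.0000: 28.019324
  t * PV_t at t = 2.0000: 54.143621
  t * PV_t at t = 3.0000: 78.469015
  t * PV_t at t = 4.0000: 101.087298
  t * PV_t at t = 5.0000: 122.086109
  t * PV_t at t = 6.0000: 141.549112
  t * PV_t at t = 7.0000: 159.556165
  t * PV_t at t = 8.0000: 176.183481
  t * PV_t at t = 9.0000: 191.503784
  t * PV_t at t = 10.0000: 7294.774593
Macaulay duration D = 8347.372502 / 950.100368 = 8.785780
Modified duration = D / (1 + y/m) = 8.785780 / (1 + 0.035000) = 8.488676

Answer: Modified duration = 8.4887


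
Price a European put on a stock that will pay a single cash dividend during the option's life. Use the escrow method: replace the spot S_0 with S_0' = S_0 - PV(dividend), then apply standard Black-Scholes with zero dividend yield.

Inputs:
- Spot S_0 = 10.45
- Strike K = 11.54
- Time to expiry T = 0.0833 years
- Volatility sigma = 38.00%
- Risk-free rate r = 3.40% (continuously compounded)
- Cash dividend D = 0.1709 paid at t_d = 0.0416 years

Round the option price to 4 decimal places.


Answer: Price = 1.3220

Derivation:
PV(D) = D * exp(-r * t_d) = 0.1709 * 0.99858660 = 0.17065845
S_0' = S_0 - PV(D) = 10.4500 - 0.17065845 = 10.27934155
d1 = (ln(S_0'/K) + (r + sigma^2/2)*T) / (sigma*sqrt(T)) = -0.97412332
d2 = d1 - sigma*sqrt(T) = -1.08379793
exp(-rT) = 0.99717181
N(-d1) = 0.83500234; N(-d2) = 0.86077280
P = K * exp(-rT) * N(-d2) - S_0' * N(-d1) = 11.5400 * 0.99717181 * 0.86077280 - 10.27934155 * 0.83500234 = 1.3220


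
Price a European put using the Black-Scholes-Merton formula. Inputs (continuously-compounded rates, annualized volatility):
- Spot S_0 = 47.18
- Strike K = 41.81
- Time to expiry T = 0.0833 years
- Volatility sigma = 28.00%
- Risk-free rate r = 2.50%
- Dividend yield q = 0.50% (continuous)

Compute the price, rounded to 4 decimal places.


d1 = (ln(S/K) + (r - q + 0.5*sigma^2) * T) / (sigma * sqrt(T)) = 1.55626063
d2 = d1 - sigma * sqrt(T) = 1.47544776
exp(-rT) = 0.99791967; exp(-qT) = 0.99958359
P = K * exp(-rT) * N(-d2) - S_0 * exp(-qT) * N(-d1)
N(-d1) = 0.05982306; N(-d2) = 0.07004610
P = 41.8100 * 0.99791967 * 0.07004610 - 47.1800 * 0.99958359 * 0.05982306 = 0.1013

Answer: Price = 0.1013


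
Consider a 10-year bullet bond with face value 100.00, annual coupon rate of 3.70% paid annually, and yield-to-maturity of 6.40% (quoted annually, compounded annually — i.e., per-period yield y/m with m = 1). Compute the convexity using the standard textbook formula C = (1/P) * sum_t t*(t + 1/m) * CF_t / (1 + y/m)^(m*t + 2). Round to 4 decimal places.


Answer: Convexity = 76.0513

Derivation:
Coupon per period c = face * coupon_rate / m = 3.700000
Periods per year m = 1; per-period yield y/m = 0.064000
Number of cashflows N = 10
Cashflows (t years, CF_t, discount factor 1/(1+y/m)^(m*t), PV):
  t = 1.0000: CF_t = 3.700000, DF = 0.939850, PV = 3.477444
  t = 2.0000: CF_t = 3.700000, DF = 0.883317, PV = 3.268274
  t = 3.0000: CF_t = 3.700000, DF = 0.830185, PV = 3.071686
  t = 4.0000: CF_t = 3.700000, DF = 0.780249, PV = 2.886923
  t = 5.0000: CF_t = 3.700000, DF = 0.733317, PV = 2.713274
  t = 6.0000: CF_t = 3.700000, DF = 0.689208, PV = 2.550069
  t = 7.0000: CF_t = 3.700000, DF = 0.647752, PV = 2.396682
  t = 8.0000: CF_t = 3.700000, DF = 0.608789, PV = 2.252520
  t = 9.0000: CF_t = 3.700000, DF = 0.572170, PV = 2.117030
  t = 10.0000: CF_t = 103.700000, DF = 0.537754, PV = 55.765099
Price P = sum_t PV_t = 80.499001
Convexity numerator sum_t t*(t + 1/m) * CF_t / (1+y/m)^(m*t + 2):
  t = 1.0000: term = 6.143372
  t = 2.0000: term = 17.321538
  t = 3.0000: term = 32.559283
  t = 4.0000: term = 51.001383
  t = 5.0000: term = 71.900446
  t = 6.0000: term = 94.605850
  t = 7.0000: term = 118.553696
  t = 8.0000: term = 143.257689
  t = 9.0000: term = 168.300856
  t = 10.0000: term = 5418.410523
Convexity = (1/P) * sum = 6122.054637 / 80.499001 = 76.051312


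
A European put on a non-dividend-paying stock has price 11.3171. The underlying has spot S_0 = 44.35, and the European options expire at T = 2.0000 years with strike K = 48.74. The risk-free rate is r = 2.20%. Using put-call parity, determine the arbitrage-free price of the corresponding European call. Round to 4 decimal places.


Answer: Call price = 9.0252

Derivation:
Put-call parity: C - P = S_0 * exp(-qT) - K * exp(-rT).
S_0 * exp(-qT) = 44.3500 * 1.00000000 = 44.35000000
K * exp(-rT) = 48.7400 * 0.95695396 = 46.64193589
C = P + S*exp(-qT) - K*exp(-rT)
C = 11.3171 + 44.35000000 - 46.64193589 = 9.0252


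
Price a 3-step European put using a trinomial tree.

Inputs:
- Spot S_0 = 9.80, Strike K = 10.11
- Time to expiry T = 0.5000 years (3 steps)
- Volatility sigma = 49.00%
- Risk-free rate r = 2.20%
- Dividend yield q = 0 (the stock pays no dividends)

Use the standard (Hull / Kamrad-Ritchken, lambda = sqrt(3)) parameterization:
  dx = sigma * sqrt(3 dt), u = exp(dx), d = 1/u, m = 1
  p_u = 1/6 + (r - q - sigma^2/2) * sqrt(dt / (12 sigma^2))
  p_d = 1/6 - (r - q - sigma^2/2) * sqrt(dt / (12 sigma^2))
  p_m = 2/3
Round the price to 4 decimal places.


Answer: Price = V(0,0) = 1.3891

Derivation:
dt = T/N = 0.166667; dx = sigma*sqrt(3*dt) = 0.346482
u = exp(dx) = 1.414084; d = 1/u = 0.707171
p_u = 0.143084, p_m = 0.666667, p_d = 0.190249
Discount per step: exp(-r*dt) = 0.996340
Stock lattice S(k, j) with j the centered position index:
  k=0: S(0,+0) = 9.8000
  k=1: S(1,-1) = 6.9303; S(1,+0) = 9.8000; S(1,+1) = 13.8580
  k=2: S(2,-2) = 4.9009; S(2,-1) = 6.9303; S(2,+0) = 9.8000; S(2,+1) = 13.8580; S(2,+2) = 19.5964
  k=3: S(3,-3) = 3.4658; S(3,-2) = 4.9009; S(3,-1) = 6.9303; S(3,+0) = 9.8000; S(3,+1) = 13.8580; S(3,+2) = 19.5964; S(3,+3) = 27.7110
Terminal payoffs V(N, j) = max(K - S_T, 0):
  V(3,-3) = 6.644228; V(3,-2) = 5.209105; V(3,-1) = 3.179721; V(3,+0) = 0.310000; V(3,+1) = 0.000000; V(3,+2) = 0.000000; V(3,+3) = 0.000000
Backward induction: V(k, j) = exp(-r*dt) * [p_u * V(k+1, j+1) + p_m * V(k+1, j) + p_d * V(k+1, j-1)]
  V(2,-2) = exp(-r*dt) * [p_u*3.179721 + p_m*5.209105 + p_d*6.644228] = 5.172761
  V(2,-1) = exp(-r*dt) * [p_u*0.310000 + p_m*3.179721 + p_d*5.209105] = 3.143649
  V(2,+0) = exp(-r*dt) * [p_u*0.000000 + p_m*0.310000 + p_d*3.179721] = 0.808635
  V(2,+1) = exp(-r*dt) * [p_u*0.000000 + p_m*0.000000 + p_d*0.310000] = 0.058761
  V(2,+2) = exp(-r*dt) * [p_u*0.000000 + p_m*0.000000 + p_d*0.000000] = 0.000000
  V(1,-1) = exp(-r*dt) * [p_u*0.808635 + p_m*3.143649 + p_d*5.172761] = 3.183886
  V(1,+0) = exp(-r*dt) * [p_u*0.058761 + p_m*0.808635 + p_d*3.143649] = 1.141381
  V(1,+1) = exp(-r*dt) * [p_u*0.000000 + p_m*0.058761 + p_d*0.808635] = 0.192310
  V(0,+0) = exp(-r*dt) * [p_u*0.192310 + p_m*1.141381 + p_d*3.183886] = 1.389065


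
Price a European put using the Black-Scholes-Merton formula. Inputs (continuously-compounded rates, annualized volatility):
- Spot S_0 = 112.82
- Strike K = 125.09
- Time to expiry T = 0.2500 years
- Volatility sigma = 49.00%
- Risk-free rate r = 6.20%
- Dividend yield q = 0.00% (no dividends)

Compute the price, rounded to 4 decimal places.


Answer: Price = 17.4027

Derivation:
d1 = (ln(S/K) + (r - q + 0.5*sigma^2) * T) / (sigma * sqrt(T)) = -0.23562184
d2 = d1 - sigma * sqrt(T) = -0.48062184
exp(-rT) = 0.98461951; exp(-qT) = 1.00000000
P = K * exp(-rT) * N(-d2) - S_0 * exp(-qT) * N(-d1)
N(-d1) = 0.59313694; N(-d2) = 0.68460735
P = 125.0900 * 0.98461951 * 0.68460735 - 112.8200 * 1.00000000 * 0.59313694 = 17.4027


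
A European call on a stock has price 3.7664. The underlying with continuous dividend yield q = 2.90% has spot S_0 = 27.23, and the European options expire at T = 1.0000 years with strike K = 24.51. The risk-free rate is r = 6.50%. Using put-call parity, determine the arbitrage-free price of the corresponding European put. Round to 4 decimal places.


Answer: Put price = 0.2823

Derivation:
Put-call parity: C - P = S_0 * exp(-qT) - K * exp(-rT).
S_0 * exp(-qT) = 27.2300 * 0.97141646 = 26.45167033
K * exp(-rT) = 24.5100 * 0.93706746 = 22.96752353
P = C - S*exp(-qT) + K*exp(-rT)
P = 3.7664 - 26.45167033 + 22.96752353 = 0.2823


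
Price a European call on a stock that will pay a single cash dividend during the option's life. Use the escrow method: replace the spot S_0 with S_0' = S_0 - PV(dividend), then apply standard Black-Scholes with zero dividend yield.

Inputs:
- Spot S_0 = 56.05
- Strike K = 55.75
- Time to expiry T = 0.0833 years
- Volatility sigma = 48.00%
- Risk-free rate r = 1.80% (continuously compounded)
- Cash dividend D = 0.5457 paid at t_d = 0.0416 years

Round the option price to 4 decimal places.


Answer: Price = 2.9894

Derivation:
PV(D) = D * exp(-r * t_d) = 0.5457 * 0.99925148 = 0.54529153
S_0' = S_0 - PV(D) = 56.0500 - 0.54529153 = 55.50470847
d1 = (ln(S_0'/K) + (r + sigma^2/2)*T) / (sigma*sqrt(T)) = 0.04826173
d2 = d1 - sigma*sqrt(T) = -0.09027462
exp(-rT) = 0.99850172
N(d1) = 0.51924617; N(d2) = 0.46403449
C = S_0' * N(d1) - K * exp(-rT) * N(d2) = 55.50470847 * 0.51924617 - 55.7500 * 0.99850172 * 0.46403449 = 2.9894


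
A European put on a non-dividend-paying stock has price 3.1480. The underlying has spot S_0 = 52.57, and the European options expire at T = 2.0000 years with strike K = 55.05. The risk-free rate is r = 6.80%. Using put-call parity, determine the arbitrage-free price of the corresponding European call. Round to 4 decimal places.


Answer: Call price = 7.6680

Derivation:
Put-call parity: C - P = S_0 * exp(-qT) - K * exp(-rT).
S_0 * exp(-qT) = 52.5700 * 1.00000000 = 52.57000000
K * exp(-rT) = 55.0500 * 0.87284263 = 48.04998692
C = P + S*exp(-qT) - K*exp(-rT)
C = 3.1480 + 52.57000000 - 48.04998692 = 7.6680


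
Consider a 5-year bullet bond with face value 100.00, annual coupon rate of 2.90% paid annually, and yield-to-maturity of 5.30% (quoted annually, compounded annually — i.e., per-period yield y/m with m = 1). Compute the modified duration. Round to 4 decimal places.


Answer: Modified duration = 4.4711

Derivation:
Coupon per period c = face * coupon_rate / m = 2.900000
Periods per year m = 1; per-period yield y/m = 0.053000
Number of cashflows N = 5
Cashflows (t years, CF_t, discount factor 1/(1+y/m)^(m*t), PV):
  t = 1.0000: CF_t = 2.900000, DF = 0.949668, PV = 2.754036
  t = 2.0000: CF_t = 2.900000, DF = 0.901869, PV = 2.615419
  t = 3.0000: CF_t = 2.900000, DF = 0.856475, PV = 2.483779
  t = 4.0000: CF_t = 2.900000, DF = 0.813367, PV = 2.358764
  t = 5.0000: CF_t = 102.900000, DF = 0.772428, PV = 79.482866
Price P = sum_t PV_t = 89.694864
First compute Macaulay numerator sum_t t * PV_t:
  t * PV_t at t = 1.0000: 2.754036
  t * PV_t at t = 2.0000: 5.230838
  t * PV_t at t = 3.0000: 7.451336
  t * PV_t at t = 4.0000: 9.435056
  t * PV_t at t = 5.0000: 397.414330
Macaulay duration D = 422.285596 / 89.694864 = 4.708024
Modified duration = D / (1 + y/m) = 4.708024 / (1 + 0.053000) = 4.471058


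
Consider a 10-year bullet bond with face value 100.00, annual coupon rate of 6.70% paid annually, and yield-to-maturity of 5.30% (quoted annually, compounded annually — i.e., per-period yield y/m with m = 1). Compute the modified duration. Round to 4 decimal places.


Answer: Modified duration = 7.3418

Derivation:
Coupon per period c = face * coupon_rate / m = 6.700000
Periods per year m = 1; per-period yield y/m = 0.053000
Number of cashflows N = 10
Cashflows (t years, CF_t, discount factor 1/(1+y/m)^(m*t), PV):
  t = 1.0000: CF_t = 6.700000, DF = 0.949668, PV = 6.362773
  t = 2.0000: CF_t = 6.700000, DF = 0.901869, PV = 6.042519
  t = 3.0000: CF_t = 6.700000, DF = 0.856475, PV = 5.738385
  t = 4.0000: CF_t = 6.700000, DF = 0.813367, PV = 5.449558
  t = 5.0000: CF_t = 6.700000, DF = 0.772428, PV = 5.175269
  t = 6.0000: CF_t = 6.700000, DF = 0.733550, PV = 4.914786
  t = 7.0000: CF_t = 6.700000, DF = 0.696629, PV = 4.667413
  t = 8.0000: CF_t = 6.700000, DF = 0.661566, PV = 4.432491
  t = 9.0000: CF_t = 6.700000, DF = 0.628268, PV = 4.209393
  t = 10.0000: CF_t = 106.700000, DF = 0.596645, PV = 63.662063
Price P = sum_t PV_t = 110.654650
First compute Macaulay numerator sum_t t * PV_t:
  t * PV_t at t = 1.0000: 6.362773
  t * PV_t at t = 2.0000: 12.085039
  t * PV_t at t = 3.0000: 17.215155
  t * PV_t at t = 4.0000: 21.798234
  t * PV_t at t = 5.0000: 25.876346
  t * PV_t at t = 6.0000: 29.488713
  t * PV_t at t = 7.0000: 32.671889
  t * PV_t at t = 8.0000: 35.459926
  t * PV_t at t = 9.0000: 37.884536
  t * PV_t at t = 10.0000: 636.620629
Macaulay duration D = 855.463241 / 110.654650 = 7.730929
Modified duration = D / (1 + y/m) = 7.730929 / (1 + 0.053000) = 7.341813


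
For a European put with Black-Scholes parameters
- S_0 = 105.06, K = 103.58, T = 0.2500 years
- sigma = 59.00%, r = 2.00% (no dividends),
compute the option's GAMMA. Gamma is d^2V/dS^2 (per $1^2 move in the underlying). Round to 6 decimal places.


d1 = 0.2125418798; d2 = -0.0824581202
phi(d1) = 0.3900323641; exp(-qT) = 1.0000000000; exp(-rT) = 0.9950124792
Gamma = exp(-qT) * phi(d1) / (S * sigma * sqrt(T)) = 1.0000000000 * 0.3900323641 / (105.0600 * 0.5900 * 0.5000000000) = 0.012585

Answer: Gamma = 0.012585


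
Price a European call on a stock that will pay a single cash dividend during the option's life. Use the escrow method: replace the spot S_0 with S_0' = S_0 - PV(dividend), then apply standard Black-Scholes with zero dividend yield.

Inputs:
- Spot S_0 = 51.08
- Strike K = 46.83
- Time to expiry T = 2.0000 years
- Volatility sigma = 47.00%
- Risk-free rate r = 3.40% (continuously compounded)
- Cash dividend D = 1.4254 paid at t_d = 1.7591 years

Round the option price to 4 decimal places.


PV(D) = D * exp(-r * t_d) = 1.4254 * 0.94194405 = 1.34264705
S_0' = S_0 - PV(D) = 51.0800 - 1.34264705 = 49.73735295
d1 = (ln(S_0'/K) + (r + sigma^2/2)*T) / (sigma*sqrt(T)) = 0.52526328
d2 = d1 - sigma*sqrt(T) = -0.13941709
exp(-rT) = 0.93426047
N(d1) = 0.70029991; N(d2) = 0.44456028
C = S_0' * N(d1) - K * exp(-rT) * N(d2) = 49.73735295 * 0.70029991 - 46.8300 * 0.93426047 * 0.44456028 = 15.3809

Answer: Price = 15.3809


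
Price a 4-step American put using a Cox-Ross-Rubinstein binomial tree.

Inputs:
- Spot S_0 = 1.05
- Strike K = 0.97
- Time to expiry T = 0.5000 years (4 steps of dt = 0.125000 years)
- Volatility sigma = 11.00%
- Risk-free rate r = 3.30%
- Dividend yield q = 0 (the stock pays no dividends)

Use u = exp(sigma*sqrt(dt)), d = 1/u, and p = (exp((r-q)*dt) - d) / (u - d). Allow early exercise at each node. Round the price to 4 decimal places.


dt = T/N = 0.125000
u = exp(sigma*sqrt(dt)) = 1.039657; d = 1/u = 0.961856
p = (exp((r-q)*dt) - d) / (u - d) = 0.543408
Discount per step: exp(-r*dt) = 0.995883
Stock lattice S(k, i) with i counting down-moves:
  k=0: S(0,0) = 1.0500
  k=1: S(1,0) = 1.0916; S(1,1) = 1.0099
  k=2: S(2,0) = 1.1349; S(2,1) = 1.0500; S(2,2) = 0.9714
  k=3: S(3,0) = 1.1799; S(3,1) = 1.0916; S(3,2) = 1.0099; S(3,3) = 0.9344
  k=4: S(4,0) = 1.2267; S(4,1) = 1.1349; S(4,2) = 1.0500; S(4,3) = 0.9714; S(4,4) = 0.8987
Terminal payoffs V(N, i) = max(K - S_T, 0):
  V(4,0) = 0.000000; V(4,1) = 0.000000; V(4,2) = 0.000000; V(4,3) = 0.000000; V(4,4) = 0.071271
Backward induction: V(k, i) = exp(-r*dt) * [p * V(k+1, i) + (1-p) * V(k+1, i+1)]; then take max(V_cont, immediate exercise) for American.
  V(3,0) = exp(-r*dt) * [p*0.000000 + (1-p)*0.000000] = 0.000000; exercise = 0.000000; V(3,0) = max -> 0.000000
  V(3,1) = exp(-r*dt) * [p*0.000000 + (1-p)*0.000000] = 0.000000; exercise = 0.000000; V(3,1) = max -> 0.000000
  V(3,2) = exp(-r*dt) * [p*0.000000 + (1-p)*0.000000] = 0.000000; exercise = 0.000000; V(3,2) = max -> 0.000000
  V(3,3) = exp(-r*dt) * [p*0.000000 + (1-p)*0.071271] = 0.032408; exercise = 0.035630; V(3,3) = max -> 0.035630
  V(2,0) = exp(-r*dt) * [p*0.000000 + (1-p)*0.000000] = 0.000000; exercise = 0.000000; V(2,0) = max -> 0.000000
  V(2,1) = exp(-r*dt) * [p*0.000000 + (1-p)*0.000000] = 0.000000; exercise = 0.000000; V(2,1) = max -> 0.000000
  V(2,2) = exp(-r*dt) * [p*0.000000 + (1-p)*0.035630] = 0.016201; exercise = 0.000000; V(2,2) = max -> 0.016201
  V(1,0) = exp(-r*dt) * [p*0.000000 + (1-p)*0.000000] = 0.000000; exercise = 0.000000; V(1,0) = max -> 0.000000
  V(1,1) = exp(-r*dt) * [p*0.000000 + (1-p)*0.016201] = 0.007367; exercise = 0.000000; V(1,1) = max -> 0.007367
  V(0,0) = exp(-r*dt) * [p*0.000000 + (1-p)*0.007367] = 0.003350; exercise = 0.000000; V(0,0) = max -> 0.003350

Answer: Price = V(0,0) = 0.0033


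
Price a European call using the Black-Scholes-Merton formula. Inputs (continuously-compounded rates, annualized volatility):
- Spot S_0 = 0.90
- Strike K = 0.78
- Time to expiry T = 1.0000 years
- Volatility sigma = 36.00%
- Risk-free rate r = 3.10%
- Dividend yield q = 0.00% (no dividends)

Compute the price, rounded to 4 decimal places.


d1 = (ln(S/K) + (r - q + 0.5*sigma^2) * T) / (sigma * sqrt(T)) = 0.66361345
d2 = d1 - sigma * sqrt(T) = 0.30361345
exp(-rT) = 0.96947557; exp(-qT) = 1.00000000
C = S_0 * exp(-qT) * N(d1) - K * exp(-rT) * N(d2)
N(d1) = 0.74653113; N(d2) = 0.61928880
C = 0.9000 * 1.00000000 * 0.74653113 - 0.7800 * 0.96947557 * 0.61928880 = 0.2036

Answer: Price = 0.2036


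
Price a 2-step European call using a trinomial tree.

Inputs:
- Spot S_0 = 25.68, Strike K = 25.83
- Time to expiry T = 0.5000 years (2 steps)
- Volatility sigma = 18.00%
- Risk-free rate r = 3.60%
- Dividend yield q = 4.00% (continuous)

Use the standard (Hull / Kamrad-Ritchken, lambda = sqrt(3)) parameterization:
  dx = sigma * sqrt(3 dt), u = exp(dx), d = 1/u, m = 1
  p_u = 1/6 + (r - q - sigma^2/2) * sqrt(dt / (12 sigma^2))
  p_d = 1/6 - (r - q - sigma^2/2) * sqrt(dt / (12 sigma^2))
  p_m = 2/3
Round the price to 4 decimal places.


Answer: Price = V(0,0) = 1.0296

Derivation:
dt = T/N = 0.250000; dx = sigma*sqrt(3*dt) = 0.155885
u = exp(dx) = 1.168691; d = 1/u = 0.855658
p_u = 0.150469, p_m = 0.666667, p_d = 0.182865
Discount per step: exp(-r*dt) = 0.991040
Stock lattice S(k, j) with j the centered position index:
  k=0: S(0,+0) = 25.6800
  k=1: S(1,-1) = 21.9733; S(1,+0) = 25.6800; S(1,+1) = 30.0120
  k=2: S(2,-2) = 18.8016; S(2,-1) = 21.9733; S(2,+0) = 25.6800; S(2,+1) = 30.0120; S(2,+2) = 35.0748
Terminal payoffs V(N, j) = max(S_T - K, 0):
  V(2,-2) = 0.000000; V(2,-1) = 0.000000; V(2,+0) = 0.000000; V(2,+1) = 4.181992; V(2,+2) = 9.244754
Backward induction: V(k, j) = exp(-r*dt) * [p_u * V(k+1, j+1) + p_m * V(k+1, j) + p_d * V(k+1, j-1)]
  V(1,-1) = exp(-r*dt) * [p_u*0.000000 + p_m*0.000000 + p_d*0.000000] = 0.000000
  V(1,+0) = exp(-r*dt) * [p_u*4.181992 + p_m*0.000000 + p_d*0.000000] = 0.623621
  V(1,+1) = exp(-r*dt) * [p_u*9.244754 + p_m*4.181992 + p_d*0.000000] = 4.141599
  V(0,+0) = exp(-r*dt) * [p_u*4.141599 + p_m*0.623621 + p_d*0.000000] = 1.029621


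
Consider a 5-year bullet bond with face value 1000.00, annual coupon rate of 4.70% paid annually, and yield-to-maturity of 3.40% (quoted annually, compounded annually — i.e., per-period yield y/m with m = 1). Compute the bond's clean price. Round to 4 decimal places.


Answer: Price = 1058.8623

Derivation:
Coupon per period c = face * coupon_rate / m = 47.000000
Periods per year m = 1; per-period yield y/m = 0.034000
Number of cashflows N = 5
Cashflows (t years, CF_t, discount factor 1/(1+y/m)^(m*t), PV):
  t = 1.0000: CF_t = 47.000000, DF = 0.967118, PV = 45.454545
  t = 2.0000: CF_t = 47.000000, DF = 0.935317, PV = 43.959909
  t = 3.0000: CF_t = 47.000000, DF = 0.904562, PV = 42.514418
  t = 4.0000: CF_t = 47.000000, DF = 0.874818, PV = 41.116459
  t = 5.0000: CF_t = 1047.000000, DF = 0.846052, PV = 885.816953
Price P = sum_t PV_t = 1058.862285


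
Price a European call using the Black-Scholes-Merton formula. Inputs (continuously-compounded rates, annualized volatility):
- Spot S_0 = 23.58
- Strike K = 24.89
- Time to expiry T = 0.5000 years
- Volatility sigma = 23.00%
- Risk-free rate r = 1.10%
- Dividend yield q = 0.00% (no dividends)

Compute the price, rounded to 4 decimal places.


d1 = (ln(S/K) + (r - q + 0.5*sigma^2) * T) / (sigma * sqrt(T)) = -0.21731065
d2 = d1 - sigma * sqrt(T) = -0.37994521
exp(-rT) = 0.99451510; exp(-qT) = 1.00000000
C = S_0 * exp(-qT) * N(d1) - K * exp(-rT) * N(d2)
N(d1) = 0.41398313; N(d2) = 0.35199304
C = 23.5800 * 1.00000000 * 0.41398313 - 24.8900 * 0.99451510 * 0.35199304 = 1.0487

Answer: Price = 1.0487


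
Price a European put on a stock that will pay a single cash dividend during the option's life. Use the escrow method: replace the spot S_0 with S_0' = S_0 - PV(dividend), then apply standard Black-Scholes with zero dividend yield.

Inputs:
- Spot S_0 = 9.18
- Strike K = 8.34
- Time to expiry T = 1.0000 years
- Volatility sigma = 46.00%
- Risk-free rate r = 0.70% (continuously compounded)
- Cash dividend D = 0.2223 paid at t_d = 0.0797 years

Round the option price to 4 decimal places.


PV(D) = D * exp(-r * t_d) = 0.2223 * 0.99944226 = 0.22217601
S_0' = S_0 - PV(D) = 9.1800 - 0.22217601 = 8.95782399
d1 = (ln(S_0'/K) + (r + sigma^2/2)*T) / (sigma*sqrt(T)) = 0.40057418
d2 = d1 - sigma*sqrt(T) = -0.05942582
exp(-rT) = 0.99302444
N(-d1) = 0.34436683; N(-d2) = 0.52369353
P = K * exp(-rT) * N(-d2) - S_0' * N(-d1) = 8.3400 * 0.99302444 * 0.52369353 - 8.95782399 * 0.34436683 = 1.2524

Answer: Price = 1.2524


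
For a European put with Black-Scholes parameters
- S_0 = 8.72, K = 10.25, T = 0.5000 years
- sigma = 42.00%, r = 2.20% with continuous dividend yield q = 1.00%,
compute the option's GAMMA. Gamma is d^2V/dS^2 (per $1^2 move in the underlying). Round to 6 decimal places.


d1 = -0.3756368999; d2 = -0.6726217480
phi(d1) = 0.3717662161; exp(-qT) = 0.9950124792; exp(-rT) = 0.9890602788
Gamma = exp(-qT) * phi(d1) / (S * sigma * sqrt(T)) = 0.9950124792 * 0.3717662161 / (8.7200 * 0.4200 * 0.7071067812) = 0.142839

Answer: Gamma = 0.142839


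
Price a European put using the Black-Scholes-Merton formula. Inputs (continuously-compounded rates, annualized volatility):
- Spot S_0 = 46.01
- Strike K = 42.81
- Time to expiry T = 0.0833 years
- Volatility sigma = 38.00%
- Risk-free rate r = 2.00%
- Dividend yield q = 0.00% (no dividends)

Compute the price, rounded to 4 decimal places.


Answer: Price = 0.7272

Derivation:
d1 = (ln(S/K) + (r - q + 0.5*sigma^2) * T) / (sigma * sqrt(T)) = 0.72730876
d2 = d1 - sigma * sqrt(T) = 0.61763415
exp(-rT) = 0.99833539; exp(-qT) = 1.00000000
P = K * exp(-rT) * N(-d2) - S_0 * exp(-qT) * N(-d1)
N(-d1) = 0.23351842; N(-d2) = 0.26840826
P = 42.8100 * 0.99833539 * 0.26840826 - 46.0100 * 1.00000000 * 0.23351842 = 0.7272


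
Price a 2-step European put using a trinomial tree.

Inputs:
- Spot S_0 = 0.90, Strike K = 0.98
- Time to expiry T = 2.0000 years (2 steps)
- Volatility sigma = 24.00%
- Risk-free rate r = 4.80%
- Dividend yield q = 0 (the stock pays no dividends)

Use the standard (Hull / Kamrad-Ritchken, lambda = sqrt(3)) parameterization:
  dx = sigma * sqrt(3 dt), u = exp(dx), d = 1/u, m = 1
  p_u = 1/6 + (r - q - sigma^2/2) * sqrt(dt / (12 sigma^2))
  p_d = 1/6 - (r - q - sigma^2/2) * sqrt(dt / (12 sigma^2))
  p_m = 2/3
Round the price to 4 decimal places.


dt = T/N = 1.000000; dx = sigma*sqrt(3*dt) = 0.415692
u = exp(dx) = 1.515419; d = 1/u = 0.659883
p_u = 0.189761, p_m = 0.666667, p_d = 0.143573
Discount per step: exp(-r*dt) = 0.953134
Stock lattice S(k, j) with j the centered position index:
  k=0: S(0,+0) = 0.9000
  k=1: S(1,-1) = 0.5939; S(1,+0) = 0.9000; S(1,+1) = 1.3639
  k=2: S(2,-2) = 0.3919; S(2,-1) = 0.5939; S(2,+0) = 0.9000; S(2,+1) = 1.3639; S(2,+2) = 2.0668
Terminal payoffs V(N, j) = max(K - S_T, 0):
  V(2,-2) = 0.588099; V(2,-1) = 0.386105; V(2,+0) = 0.080000; V(2,+1) = 0.000000; V(2,+2) = 0.000000
Backward induction: V(k, j) = exp(-r*dt) * [p_u * V(k+1, j+1) + p_m * V(k+1, j) + p_d * V(k+1, j-1)]
  V(1,-1) = exp(-r*dt) * [p_u*0.080000 + p_m*0.386105 + p_d*0.588099] = 0.340287
  V(1,+0) = exp(-r*dt) * [p_u*0.000000 + p_m*0.080000 + p_d*0.386105] = 0.103670
  V(1,+1) = exp(-r*dt) * [p_u*0.000000 + p_m*0.000000 + p_d*0.080000] = 0.010948
  V(0,+0) = exp(-r*dt) * [p_u*0.010948 + p_m*0.103670 + p_d*0.340287] = 0.114420

Answer: Price = V(0,0) = 0.1144


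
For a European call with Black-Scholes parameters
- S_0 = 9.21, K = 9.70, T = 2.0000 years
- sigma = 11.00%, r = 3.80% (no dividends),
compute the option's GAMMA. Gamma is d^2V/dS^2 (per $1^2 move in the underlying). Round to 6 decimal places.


d1 = 0.2331135945; d2 = 0.0775501026
phi(d1) = 0.3882485673; exp(-qT) = 1.0000000000; exp(-rT) = 0.9268162066
Gamma = exp(-qT) * phi(d1) / (S * sigma * sqrt(T)) = 1.0000000000 * 0.3882485673 / (9.2100 * 0.1100 * 1.4142135624) = 0.270983

Answer: Gamma = 0.270983


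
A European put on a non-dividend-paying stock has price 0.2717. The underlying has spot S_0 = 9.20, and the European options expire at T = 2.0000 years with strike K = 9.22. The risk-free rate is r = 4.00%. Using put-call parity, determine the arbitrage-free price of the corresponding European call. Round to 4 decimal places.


Put-call parity: C - P = S_0 * exp(-qT) - K * exp(-rT).
S_0 * exp(-qT) = 9.2000 * 1.00000000 = 9.20000000
K * exp(-rT) = 9.2200 * 0.92311635 = 8.51113271
C = P + S*exp(-qT) - K*exp(-rT)
C = 0.2717 + 9.20000000 - 8.51113271 = 0.9606

Answer: Call price = 0.9606
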